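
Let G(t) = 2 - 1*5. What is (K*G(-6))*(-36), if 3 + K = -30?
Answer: -3564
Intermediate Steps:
K = -33 (K = -3 - 30 = -33)
G(t) = -3 (G(t) = 2 - 5 = -3)
(K*G(-6))*(-36) = -33*(-3)*(-36) = 99*(-36) = -3564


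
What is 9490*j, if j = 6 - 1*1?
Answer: 47450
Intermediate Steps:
j = 5 (j = 6 - 1 = 5)
9490*j = 9490*5 = 47450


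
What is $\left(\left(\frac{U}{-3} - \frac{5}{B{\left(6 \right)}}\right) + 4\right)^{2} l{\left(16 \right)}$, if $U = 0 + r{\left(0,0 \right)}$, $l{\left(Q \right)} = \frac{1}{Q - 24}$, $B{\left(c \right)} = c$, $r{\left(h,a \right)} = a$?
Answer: $- \frac{361}{288} \approx -1.2535$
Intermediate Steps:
$l{\left(Q \right)} = \frac{1}{-24 + Q}$
$U = 0$ ($U = 0 + 0 = 0$)
$\left(\left(\frac{U}{-3} - \frac{5}{B{\left(6 \right)}}\right) + 4\right)^{2} l{\left(16 \right)} = \frac{\left(\left(\frac{0}{-3} - \frac{5}{6}\right) + 4\right)^{2}}{-24 + 16} = \frac{\left(\left(0 \left(- \frac{1}{3}\right) - \frac{5}{6}\right) + 4\right)^{2}}{-8} = \left(\left(0 - \frac{5}{6}\right) + 4\right)^{2} \left(- \frac{1}{8}\right) = \left(- \frac{5}{6} + 4\right)^{2} \left(- \frac{1}{8}\right) = \left(\frac{19}{6}\right)^{2} \left(- \frac{1}{8}\right) = \frac{361}{36} \left(- \frac{1}{8}\right) = - \frac{361}{288}$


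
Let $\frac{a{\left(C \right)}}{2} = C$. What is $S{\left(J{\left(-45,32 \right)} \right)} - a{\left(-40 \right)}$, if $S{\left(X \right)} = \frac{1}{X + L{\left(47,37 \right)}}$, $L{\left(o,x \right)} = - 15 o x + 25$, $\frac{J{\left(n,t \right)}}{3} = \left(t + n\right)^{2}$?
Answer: $\frac{2044239}{25553} \approx 80.0$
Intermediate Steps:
$J{\left(n,t \right)} = 3 \left(n + t\right)^{2}$ ($J{\left(n,t \right)} = 3 \left(t + n\right)^{2} = 3 \left(n + t\right)^{2}$)
$a{\left(C \right)} = 2 C$
$L{\left(o,x \right)} = 25 - 15 o x$ ($L{\left(o,x \right)} = - 15 o x + 25 = 25 - 15 o x$)
$S{\left(X \right)} = \frac{1}{-26060 + X}$ ($S{\left(X \right)} = \frac{1}{X + \left(25 - 705 \cdot 37\right)} = \frac{1}{X + \left(25 - 26085\right)} = \frac{1}{X - 26060} = \frac{1}{-26060 + X}$)
$S{\left(J{\left(-45,32 \right)} \right)} - a{\left(-40 \right)} = \frac{1}{-26060 + 3 \left(-45 + 32\right)^{2}} - 2 \left(-40\right) = \frac{1}{-26060 + 3 \left(-13\right)^{2}} - -80 = \frac{1}{-26060 + 3 \cdot 169} + 80 = \frac{1}{-26060 + 507} + 80 = \frac{1}{-25553} + 80 = - \frac{1}{25553} + 80 = \frac{2044239}{25553}$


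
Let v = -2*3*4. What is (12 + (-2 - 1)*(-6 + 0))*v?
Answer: -720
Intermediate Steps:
v = -24 (v = -6*4 = -24)
(12 + (-2 - 1)*(-6 + 0))*v = (12 + (-2 - 1)*(-6 + 0))*(-24) = (12 - 3*(-6))*(-24) = (12 + 18)*(-24) = 30*(-24) = -720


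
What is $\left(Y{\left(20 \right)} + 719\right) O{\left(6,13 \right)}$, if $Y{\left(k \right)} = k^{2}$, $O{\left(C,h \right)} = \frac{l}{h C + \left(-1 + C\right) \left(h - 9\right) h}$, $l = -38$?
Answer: $- \frac{21261}{169} \approx -125.8$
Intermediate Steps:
$O{\left(C,h \right)} = - \frac{38}{C h + h \left(-1 + C\right) \left(-9 + h\right)}$ ($O{\left(C,h \right)} = - \frac{38}{h C + \left(-1 + C\right) \left(h - 9\right) h} = - \frac{38}{C h + \left(-1 + C\right) \left(-9 + h\right) h} = - \frac{38}{C h + h \left(-1 + C\right) \left(-9 + h\right)}$)
$\left(Y{\left(20 \right)} + 719\right) O{\left(6,13 \right)} = \left(20^{2} + 719\right) \left(- \frac{38}{13 \left(9 - 13 - 48 + 6 \cdot 13\right)}\right) = \left(400 + 719\right) \left(\left(-38\right) \frac{1}{13} \frac{1}{9 - 13 - 48 + 78}\right) = 1119 \left(\left(-38\right) \frac{1}{13} \cdot \frac{1}{26}\right) = 1119 \left(- \frac{19}{169}\right) = - \frac{21261}{169}$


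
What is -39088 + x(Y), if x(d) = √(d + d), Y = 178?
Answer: -39088 + 2*√89 ≈ -39069.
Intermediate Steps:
x(d) = √2*√d (x(d) = √(2*d) = √2*√d)
-39088 + x(Y) = -39088 + √2*√178 = -39088 + 2*√89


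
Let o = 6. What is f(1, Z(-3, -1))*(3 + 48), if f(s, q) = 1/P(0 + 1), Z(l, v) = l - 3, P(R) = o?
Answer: 17/2 ≈ 8.5000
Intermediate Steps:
P(R) = 6
Z(l, v) = -3 + l
f(s, q) = 1/6
f(1, Z(-3, -1))*(3 + 48) = (3 + 48)/6 = (1/6)*51 = 17/2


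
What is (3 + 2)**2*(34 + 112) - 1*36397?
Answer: -32747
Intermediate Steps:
(3 + 2)**2*(34 + 112) - 1*36397 = 5**2*146 - 36397 = 25*146 - 36397 = 3650 - 36397 = -32747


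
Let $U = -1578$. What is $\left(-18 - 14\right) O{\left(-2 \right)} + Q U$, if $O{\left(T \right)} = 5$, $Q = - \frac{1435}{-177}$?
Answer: $- \frac{764250}{59} \approx -12953.0$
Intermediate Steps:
$Q = \frac{1435}{177}$ ($Q = \left(-1435\right) \left(- \frac{1}{177}\right) = \frac{1435}{177} \approx 8.1073$)
$\left(-18 - 14\right) O{\left(-2 \right)} + Q U = \left(-18 - 14\right) 5 + \frac{1435}{177} \left(-1578\right) = \left(-32\right) 5 - \frac{754810}{59} = -160 - \frac{754810}{59} = - \frac{764250}{59}$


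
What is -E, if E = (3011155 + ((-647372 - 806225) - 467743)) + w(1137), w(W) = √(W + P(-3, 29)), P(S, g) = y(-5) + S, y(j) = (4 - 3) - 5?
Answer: -1089815 - √1130 ≈ -1.0898e+6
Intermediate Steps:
y(j) = -4 (y(j) = 1 - 5 = -4)
P(S, g) = -4 + S
w(W) = √(-7 + W) (w(W) = √(W + (-4 - 3)) = √(W - 7) = √(-7 + W))
E = 1089815 + √1130 (E = (3011155 + ((-647372 - 806225) - 467743)) + √(-7 + 1137) = (3011155 + (-1453597 - 467743)) + √1130 = (3011155 - 1921340) + √1130 = 1089815 + √1130 ≈ 1.0898e+6)
-E = -(1089815 + √1130) = -1089815 - √1130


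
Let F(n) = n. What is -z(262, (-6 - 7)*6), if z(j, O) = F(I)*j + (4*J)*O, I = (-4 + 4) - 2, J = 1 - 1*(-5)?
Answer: 2396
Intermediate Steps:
J = 6 (J = 1 + 5 = 6)
I = -2 (I = 0 - 2 = -2)
z(j, O) = -2*j + 24*O (z(j, O) = -2*j + (4*6)*O = -2*j + 24*O)
-z(262, (-6 - 7)*6) = -(-2*262 + 24*((-6 - 7)*6)) = -(-524 + 24*(-13*6)) = -(-524 + 24*(-78)) = -(-524 - 1872) = -1*(-2396) = 2396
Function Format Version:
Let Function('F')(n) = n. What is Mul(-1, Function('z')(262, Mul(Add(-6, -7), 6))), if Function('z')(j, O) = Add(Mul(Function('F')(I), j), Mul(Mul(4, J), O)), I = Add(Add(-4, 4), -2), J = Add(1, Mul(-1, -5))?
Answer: 2396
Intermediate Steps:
J = 6 (J = Add(1, 5) = 6)
I = -2 (I = Add(0, -2) = -2)
Function('z')(j, O) = Add(Mul(-2, j), Mul(24, O)) (Function('z')(j, O) = Add(Mul(-2, j), Mul(Mul(4, 6), O)) = Add(Mul(-2, j), Mul(24, O)))
Mul(-1, Function('z')(262, Mul(Add(-6, -7), 6))) = Mul(-1, Add(Mul(-2, 262), Mul(24, Mul(Add(-6, -7), 6)))) = Mul(-1, Add(-524, Mul(24, Mul(-13, 6)))) = Mul(-1, Add(-524, Mul(24, -78))) = Mul(-1, Add(-524, -1872)) = Mul(-1, -2396) = 2396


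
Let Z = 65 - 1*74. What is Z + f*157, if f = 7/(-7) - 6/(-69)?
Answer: -3504/23 ≈ -152.35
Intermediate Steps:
Z = -9 (Z = 65 - 74 = -9)
f = -21/23 (f = 7*(-⅐) - 6*(-1/69) = -1 + 2/23 = -21/23 ≈ -0.91304)
Z + f*157 = -9 - 21/23*157 = -9 - 3297/23 = -3504/23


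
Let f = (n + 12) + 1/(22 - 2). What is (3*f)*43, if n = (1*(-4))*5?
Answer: -20511/20 ≈ -1025.6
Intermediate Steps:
n = -20 (n = -4*5 = -20)
f = -159/20 (f = (-20 + 12) + 1/(22 - 2) = -8 + 1/20 = -159/20 ≈ -7.9500)
(3*f)*43 = (3*(-159/20))*43 = -477/20*43 = -20511/20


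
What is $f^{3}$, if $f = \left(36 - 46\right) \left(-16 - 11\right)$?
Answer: $19683000$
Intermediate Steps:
$f = 270$ ($f = \left(-10\right) \left(-27\right) = 270$)
$f^{3} = 270^{3} = 19683000$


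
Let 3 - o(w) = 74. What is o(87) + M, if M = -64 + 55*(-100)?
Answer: -5635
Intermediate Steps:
M = -5564 (M = -64 - 5500 = -5564)
o(w) = -71 (o(w) = 3 - 1*74 = 3 - 74 = -71)
o(87) + M = -71 - 5564 = -5635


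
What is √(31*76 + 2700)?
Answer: 8*√79 ≈ 71.106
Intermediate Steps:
√(31*76 + 2700) = √(2356 + 2700) = √5056 = 8*√79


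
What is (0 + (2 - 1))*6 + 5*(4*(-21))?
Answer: -414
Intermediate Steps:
(0 + (2 - 1))*6 + 5*(4*(-21)) = (0 + 1)*6 + 5*(-84) = 1*6 - 420 = 6 - 420 = -414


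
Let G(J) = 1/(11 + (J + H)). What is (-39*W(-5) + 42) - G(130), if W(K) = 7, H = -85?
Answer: -12937/56 ≈ -231.02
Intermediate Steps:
G(J) = 1/(-74 + J) (G(J) = 1/(11 + (J - 85)) = 1/(11 + (-85 + J)) = 1/(-74 + J))
(-39*W(-5) + 42) - G(130) = (-39*7 + 42) - 1/(-74 + 130) = (-273 + 42) - 1/56 = -231 - 1*1/56 = -231 - 1/56 = -12937/56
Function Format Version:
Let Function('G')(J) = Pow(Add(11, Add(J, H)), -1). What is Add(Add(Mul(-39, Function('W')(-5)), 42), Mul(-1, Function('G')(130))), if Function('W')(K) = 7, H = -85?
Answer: Rational(-12937, 56) ≈ -231.02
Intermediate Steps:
Function('G')(J) = Pow(Add(-74, J), -1) (Function('G')(J) = Pow(Add(11, Add(J, -85)), -1) = Pow(Add(11, Add(-85, J)), -1) = Pow(Add(-74, J), -1))
Add(Add(Mul(-39, Function('W')(-5)), 42), Mul(-1, Function('G')(130))) = Add(Add(Mul(-39, 7), 42), Mul(-1, Pow(Add(-74, 130), -1))) = Add(Add(-273, 42), Mul(-1, Pow(56, -1))) = Add(-231, Mul(-1, Rational(1, 56))) = Add(-231, Rational(-1, 56)) = Rational(-12937, 56)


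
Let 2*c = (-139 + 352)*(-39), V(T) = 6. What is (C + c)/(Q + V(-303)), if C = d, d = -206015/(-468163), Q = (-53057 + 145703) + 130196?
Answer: -3888618011/208658376448 ≈ -0.018636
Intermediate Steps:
Q = 222842 (Q = 92646 + 130196 = 222842)
d = 206015/468163 (d = -206015*(-1/468163) = 206015/468163 ≈ 0.44005)
c = -8307/2 (c = ((-139 + 352)*(-39))/2 = (213*(-39))/2 = (½)*(-8307) = -8307/2 ≈ -4153.5)
C = 206015/468163 ≈ 0.44005
(C + c)/(Q + V(-303)) = (206015/468163 - 8307/2)/(222842 + 6) = -3888618011/936326/222848 = -3888618011/936326*1/222848 = -3888618011/208658376448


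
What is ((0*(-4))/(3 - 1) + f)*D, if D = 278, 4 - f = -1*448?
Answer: 125656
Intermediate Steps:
f = 452 (f = 4 - (-1)*448 = 4 - 1*(-448) = 4 + 448 = 452)
((0*(-4))/(3 - 1) + f)*D = ((0*(-4))/(3 - 1) + 452)*278 = (0/2 + 452)*278 = (0*(½) + 452)*278 = (0 + 452)*278 = 452*278 = 125656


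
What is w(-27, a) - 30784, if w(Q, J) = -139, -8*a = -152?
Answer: -30923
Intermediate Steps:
a = 19 (a = -1/8*(-152) = 19)
w(-27, a) - 30784 = -139 - 30784 = -30923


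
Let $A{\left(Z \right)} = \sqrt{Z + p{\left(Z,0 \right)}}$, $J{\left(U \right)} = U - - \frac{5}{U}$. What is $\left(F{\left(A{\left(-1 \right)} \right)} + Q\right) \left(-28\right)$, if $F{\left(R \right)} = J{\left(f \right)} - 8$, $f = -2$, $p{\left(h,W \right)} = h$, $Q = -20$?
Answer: $910$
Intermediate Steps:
$J{\left(U \right)} = U + \frac{5}{U}$
$A{\left(Z \right)} = \sqrt{2} \sqrt{Z}$ ($A{\left(Z \right)} = \sqrt{Z + Z} = \sqrt{2 Z} = \sqrt{2} \sqrt{Z}$)
$F{\left(R \right)} = - \frac{25}{2}$ ($F{\left(R \right)} = \left(-2 + \frac{5}{-2}\right) - 8 = \left(-2 + 5 \left(- \frac{1}{2}\right)\right) - 8 = \left(-2 - \frac{5}{2}\right) - 8 = - \frac{9}{2} - 8 = - \frac{25}{2}$)
$\left(F{\left(A{\left(-1 \right)} \right)} + Q\right) \left(-28\right) = \left(- \frac{25}{2} - 20\right) \left(-28\right) = \left(- \frac{65}{2}\right) \left(-28\right) = 910$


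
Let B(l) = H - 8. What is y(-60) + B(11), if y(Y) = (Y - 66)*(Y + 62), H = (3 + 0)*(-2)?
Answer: -266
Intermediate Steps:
H = -6 (H = 3*(-2) = -6)
y(Y) = (-66 + Y)*(62 + Y)
B(l) = -14 (B(l) = -6 - 8 = -14)
y(-60) + B(11) = (-4092 + (-60)² - 4*(-60)) - 14 = (-4092 + 3600 + 240) - 14 = -252 - 14 = -266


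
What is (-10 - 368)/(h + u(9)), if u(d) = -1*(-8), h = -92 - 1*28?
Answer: 27/8 ≈ 3.3750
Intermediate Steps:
h = -120 (h = -92 - 28 = -120)
u(d) = 8
(-10 - 368)/(h + u(9)) = (-10 - 368)/(-120 + 8) = -378/(-112) = -378*(-1/112) = 27/8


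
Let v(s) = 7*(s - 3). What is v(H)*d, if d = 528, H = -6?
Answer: -33264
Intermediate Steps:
v(s) = -21 + 7*s (v(s) = 7*(-3 + s) = -21 + 7*s)
v(H)*d = (-21 + 7*(-6))*528 = (-21 - 42)*528 = -63*528 = -33264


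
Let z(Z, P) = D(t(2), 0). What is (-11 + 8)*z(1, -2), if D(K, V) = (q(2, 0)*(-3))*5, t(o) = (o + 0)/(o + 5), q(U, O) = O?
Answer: 0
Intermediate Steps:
t(o) = o/(5 + o)
D(K, V) = 0 (D(K, V) = (0*(-3))*5 = 0*5 = 0)
z(Z, P) = 0
(-11 + 8)*z(1, -2) = (-11 + 8)*0 = -3*0 = 0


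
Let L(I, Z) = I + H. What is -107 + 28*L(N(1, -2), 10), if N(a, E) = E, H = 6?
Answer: 5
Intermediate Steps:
L(I, Z) = 6 + I (L(I, Z) = I + 6 = 6 + I)
-107 + 28*L(N(1, -2), 10) = -107 + 28*(6 - 2) = -107 + 28*4 = -107 + 112 = 5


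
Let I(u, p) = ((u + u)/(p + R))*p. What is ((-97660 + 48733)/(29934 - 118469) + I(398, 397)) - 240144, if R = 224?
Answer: -13175165047753/54980235 ≈ -2.3963e+5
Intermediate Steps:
I(u, p) = 2*p*u/(224 + p) (I(u, p) = ((u + u)/(p + 224))*p = ((2*u)/(224 + p))*p = (2*u/(224 + p))*p = 2*p*u/(224 + p))
((-97660 + 48733)/(29934 - 118469) + I(398, 397)) - 240144 = ((-97660 + 48733)/(29934 - 118469) + 2*397*398/(224 + 397)) - 240144 = (-48927/(-88535) + 2*397*398/621) - 240144 = (-48927*(-1/88535) + 2*397*398*(1/621)) - 240144 = (48927/88535 + 316012/621) - 240144 = 28008506087/54980235 - 240144 = -13175165047753/54980235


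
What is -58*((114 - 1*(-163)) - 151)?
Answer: -7308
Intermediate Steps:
-58*((114 - 1*(-163)) - 151) = -58*((114 + 163) - 151) = -58*(277 - 151) = -58*126 = -7308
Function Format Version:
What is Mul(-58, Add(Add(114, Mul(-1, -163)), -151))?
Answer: -7308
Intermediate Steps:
Mul(-58, Add(Add(114, Mul(-1, -163)), -151)) = Mul(-58, Add(Add(114, 163), -151)) = Mul(-58, Add(277, -151)) = Mul(-58, 126) = -7308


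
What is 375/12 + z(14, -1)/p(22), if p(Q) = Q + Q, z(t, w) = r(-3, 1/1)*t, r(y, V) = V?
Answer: 1389/44 ≈ 31.568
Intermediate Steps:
z(t, w) = t (z(t, w) = t/1 = 1*t = t)
p(Q) = 2*Q
375/12 + z(14, -1)/p(22) = 375/12 + 14/((2*22)) = 375*(1/12) + 14/44 = 125/4 + 14*(1/44) = 125/4 + 7/22 = 1389/44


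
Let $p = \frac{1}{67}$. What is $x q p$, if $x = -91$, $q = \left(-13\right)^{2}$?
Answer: $- \frac{15379}{67} \approx -229.54$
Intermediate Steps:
$q = 169$
$p = \frac{1}{67} \approx 0.014925$
$x q p = \left(-91\right) 169 \cdot \frac{1}{67} = \left(-15379\right) \frac{1}{67} = - \frac{15379}{67}$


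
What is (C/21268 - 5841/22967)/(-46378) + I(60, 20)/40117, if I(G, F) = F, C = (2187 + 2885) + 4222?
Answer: 4586717971805/9273534907036972 ≈ 0.00049460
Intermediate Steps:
C = 9294 (C = 5072 + 4222 = 9294)
(C/21268 - 5841/22967)/(-46378) + I(60, 20)/40117 = (9294/21268 - 5841/22967)/(-46378) + 20/40117 = (9294*(1/21268) - 5841*1/22967)*(-1/46378) + 20*(1/40117) = (4647/10634 - 5841/22967)*(-1/46378) + 20/40117 = (44614455/244231078)*(-1/46378) + 20/40117 = -44614455/11326948935484 + 20/40117 = 4586717971805/9273534907036972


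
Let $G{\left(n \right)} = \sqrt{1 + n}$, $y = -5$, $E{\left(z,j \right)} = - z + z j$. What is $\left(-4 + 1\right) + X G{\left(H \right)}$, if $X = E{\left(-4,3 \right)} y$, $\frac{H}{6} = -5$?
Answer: $-3 + 40 i \sqrt{29} \approx -3.0 + 215.41 i$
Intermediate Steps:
$E{\left(z,j \right)} = - z + j z$
$H = -30$ ($H = 6 \left(-5\right) = -30$)
$X = 40$ ($X = - 4 \left(-1 + 3\right) \left(-5\right) = \left(-4\right) 2 \left(-5\right) = \left(-8\right) \left(-5\right) = 40$)
$\left(-4 + 1\right) + X G{\left(H \right)} = \left(-4 + 1\right) + 40 \sqrt{1 - 30} = -3 + 40 \sqrt{-29} = -3 + 40 i \sqrt{29}$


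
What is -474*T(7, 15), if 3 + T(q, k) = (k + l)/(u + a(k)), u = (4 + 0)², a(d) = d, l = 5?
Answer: 34602/31 ≈ 1116.2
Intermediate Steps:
u = 16 (u = 4² = 16)
T(q, k) = -3 + (5 + k)/(16 + k) (T(q, k) = -3 + (k + 5)/(16 + k) = -3 + (5 + k)/(16 + k))
-474*T(7, 15) = -474*(-43 - 2*15)/(16 + 15) = -474*(-43 - 30)/31 = -474*(-73)/31 = -474*(-73/31) = 34602/31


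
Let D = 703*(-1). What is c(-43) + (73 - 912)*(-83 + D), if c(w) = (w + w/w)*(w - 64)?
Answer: 663948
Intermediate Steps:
D = -703
c(w) = (1 + w)*(-64 + w) (c(w) = (w + 1)*(-64 + w) = (1 + w)*(-64 + w))
c(-43) + (73 - 912)*(-83 + D) = (-64 + (-43)² - 63*(-43)) + (73 - 912)*(-83 - 703) = (-64 + 1849 + 2709) - 839*(-786) = 4494 + 659454 = 663948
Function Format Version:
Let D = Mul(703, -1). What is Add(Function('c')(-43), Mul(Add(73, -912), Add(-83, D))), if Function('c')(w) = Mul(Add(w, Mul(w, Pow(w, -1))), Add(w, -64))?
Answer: 663948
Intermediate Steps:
D = -703
Function('c')(w) = Mul(Add(1, w), Add(-64, w)) (Function('c')(w) = Mul(Add(w, 1), Add(-64, w)) = Mul(Add(1, w), Add(-64, w)))
Add(Function('c')(-43), Mul(Add(73, -912), Add(-83, D))) = Add(Add(-64, Pow(-43, 2), Mul(-63, -43)), Mul(Add(73, -912), Add(-83, -703))) = Add(Add(-64, 1849, 2709), Mul(-839, -786)) = Add(4494, 659454) = 663948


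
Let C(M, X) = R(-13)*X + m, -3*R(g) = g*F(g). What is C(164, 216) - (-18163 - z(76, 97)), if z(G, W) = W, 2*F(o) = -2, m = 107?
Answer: 17431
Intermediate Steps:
F(o) = -1 (F(o) = (1/2)*(-2) = -1)
R(g) = g/3 (R(g) = -g*(-1)/3 = -(-1)*g/3 = g/3)
C(M, X) = 107 - 13*X/3 (C(M, X) = ((1/3)*(-13))*X + 107 = -13*X/3 + 107 = 107 - 13*X/3)
C(164, 216) - (-18163 - z(76, 97)) = (107 - 13/3*216) - (-18163 - 1*97) = (107 - 936) - (-18163 - 97) = -829 - 1*(-18260) = -829 + 18260 = 17431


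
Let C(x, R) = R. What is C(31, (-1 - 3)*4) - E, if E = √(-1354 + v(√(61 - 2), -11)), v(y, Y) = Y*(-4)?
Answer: -16 - I*√1310 ≈ -16.0 - 36.194*I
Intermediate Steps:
v(y, Y) = -4*Y
E = I*√1310 (E = √(-1354 - 4*(-11)) = √(-1354 + 44) = √(-1310) = I*√1310 ≈ 36.194*I)
C(31, (-1 - 3)*4) - E = (-1 - 3)*4 - I*√1310 = -4*4 - I*√1310 = -16 - I*√1310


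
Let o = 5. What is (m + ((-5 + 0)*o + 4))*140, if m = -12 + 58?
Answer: 3500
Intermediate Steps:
m = 46
(m + ((-5 + 0)*o + 4))*140 = (46 + ((-5 + 0)*5 + 4))*140 = (46 + (-5*5 + 4))*140 = (46 + (-25 + 4))*140 = (46 - 21)*140 = 25*140 = 3500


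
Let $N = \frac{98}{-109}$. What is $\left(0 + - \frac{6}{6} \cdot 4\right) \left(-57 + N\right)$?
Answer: $\frac{25244}{109} \approx 231.6$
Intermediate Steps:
$N = - \frac{98}{109}$ ($N = 98 \left(- \frac{1}{109}\right) = - \frac{98}{109} \approx -0.89908$)
$\left(0 + - \frac{6}{6} \cdot 4\right) \left(-57 + N\right) = \left(0 + - \frac{6}{6} \cdot 4\right) \left(-57 - \frac{98}{109}\right) = \left(0 + \left(-6\right) \frac{1}{6} \cdot 4\right) \left(- \frac{6311}{109}\right) = \left(0 - 4\right) \left(- \frac{6311}{109}\right) = \left(-4\right) \left(- \frac{6311}{109}\right) = \frac{25244}{109}$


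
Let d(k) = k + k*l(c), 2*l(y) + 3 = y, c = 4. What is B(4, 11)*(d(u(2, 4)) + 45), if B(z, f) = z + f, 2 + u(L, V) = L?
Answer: 675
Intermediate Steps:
u(L, V) = -2 + L
l(y) = -3/2 + y/2
d(k) = 3*k/2 (d(k) = k + k*(-3/2 + (1/2)*4) = k + k*(-3/2 + 2) = k + k*(1/2) = k + k/2 = 3*k/2)
B(z, f) = f + z
B(4, 11)*(d(u(2, 4)) + 45) = (11 + 4)*(3*(-2 + 2)/2 + 45) = 15*((3/2)*0 + 45) = 15*(0 + 45) = 15*45 = 675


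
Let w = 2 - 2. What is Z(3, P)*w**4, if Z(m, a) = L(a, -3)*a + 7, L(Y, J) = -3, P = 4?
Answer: 0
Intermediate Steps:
w = 0
Z(m, a) = 7 - 3*a (Z(m, a) = -3*a + 7 = 7 - 3*a)
Z(3, P)*w**4 = (7 - 3*4)*0**4 = (7 - 12)*0 = -5*0 = 0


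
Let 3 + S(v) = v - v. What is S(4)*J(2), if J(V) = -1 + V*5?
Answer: -27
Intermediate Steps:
S(v) = -3 (S(v) = -3 + (v - v) = -3 + 0 = -3)
J(V) = -1 + 5*V
S(4)*J(2) = -3*(-1 + 5*2) = -3*(-1 + 10) = -3*9 = -27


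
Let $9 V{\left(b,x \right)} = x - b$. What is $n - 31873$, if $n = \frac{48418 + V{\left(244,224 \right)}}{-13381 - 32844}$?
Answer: $- \frac{13260400567}{416025} \approx -31874.0$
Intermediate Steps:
$V{\left(b,x \right)} = - \frac{b}{9} + \frac{x}{9}$ ($V{\left(b,x \right)} = \frac{x - b}{9} = - \frac{b}{9} + \frac{x}{9}$)
$n = - \frac{435742}{416025}$ ($n = \frac{48418 + \left(\left(- \frac{1}{9}\right) 244 + \frac{1}{9} \cdot 224\right)}{-13381 - 32844} = \frac{48418 + \left(- \frac{244}{9} + \frac{224}{9}\right)}{-46225} = \left(48418 - \frac{20}{9}\right) \left(- \frac{1}{46225}\right) = \frac{435742}{9} \left(- \frac{1}{46225}\right) = - \frac{435742}{416025} \approx -1.0474$)
$n - 31873 = - \frac{435742}{416025} - 31873 = - \frac{13260400567}{416025}$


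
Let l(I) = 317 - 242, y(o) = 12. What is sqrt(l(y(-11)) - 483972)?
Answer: I*sqrt(483897) ≈ 695.63*I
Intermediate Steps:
l(I) = 75
sqrt(l(y(-11)) - 483972) = sqrt(75 - 483972) = sqrt(-483897) = I*sqrt(483897)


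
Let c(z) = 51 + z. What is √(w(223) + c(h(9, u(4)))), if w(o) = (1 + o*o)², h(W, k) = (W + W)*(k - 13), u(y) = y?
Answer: √2473072789 ≈ 49730.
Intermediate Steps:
h(W, k) = 2*W*(-13 + k) (h(W, k) = (2*W)*(-13 + k) = 2*W*(-13 + k))
w(o) = (1 + o²)²
√(w(223) + c(h(9, u(4)))) = √((1 + 223²)² + (51 + 2*9*(-13 + 4))) = √((1 + 49729)² + (51 + 2*9*(-9))) = √(49730² + (51 - 162)) = √(2473072900 - 111) = √2473072789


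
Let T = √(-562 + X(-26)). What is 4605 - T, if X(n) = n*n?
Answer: 4605 - √114 ≈ 4594.3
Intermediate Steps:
X(n) = n²
T = √114 (T = √(-562 + (-26)²) = √(-562 + 676) = √114 ≈ 10.677)
4605 - T = 4605 - √114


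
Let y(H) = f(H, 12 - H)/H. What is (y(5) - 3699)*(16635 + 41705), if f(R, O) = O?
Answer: -215717984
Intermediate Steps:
y(H) = (12 - H)/H
(y(5) - 3699)*(16635 + 41705) = ((12 - 1*5)/5 - 3699)*(16635 + 41705) = ((12 - 5)/5 - 3699)*58340 = ((1/5)*7 - 3699)*58340 = (7/5 - 3699)*58340 = -18488/5*58340 = -215717984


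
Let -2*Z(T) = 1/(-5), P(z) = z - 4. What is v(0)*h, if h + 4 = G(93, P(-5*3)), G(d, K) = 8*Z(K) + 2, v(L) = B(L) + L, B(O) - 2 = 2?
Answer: -24/5 ≈ -4.8000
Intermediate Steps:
B(O) = 4 (B(O) = 2 + 2 = 4)
P(z) = -4 + z
Z(T) = 1/10 (Z(T) = -1/2/(-5) = -1/2*(-1/5) = 1/10)
v(L) = 4 + L
G(d, K) = 14/5 (G(d, K) = 8*(1/10) + 2 = 4/5 + 2 = 14/5)
h = -6/5 (h = -4 + 14/5 = -6/5 ≈ -1.2000)
v(0)*h = (4 + 0)*(-6/5) = 4*(-6/5) = -24/5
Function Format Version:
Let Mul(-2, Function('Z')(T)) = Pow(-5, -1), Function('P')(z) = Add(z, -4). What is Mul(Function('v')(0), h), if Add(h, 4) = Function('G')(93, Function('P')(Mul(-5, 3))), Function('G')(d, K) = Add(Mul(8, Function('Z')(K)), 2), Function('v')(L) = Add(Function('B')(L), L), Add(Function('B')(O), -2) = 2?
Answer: Rational(-24, 5) ≈ -4.8000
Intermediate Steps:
Function('B')(O) = 4 (Function('B')(O) = Add(2, 2) = 4)
Function('P')(z) = Add(-4, z)
Function('Z')(T) = Rational(1, 10) (Function('Z')(T) = Mul(Rational(-1, 2), Pow(-5, -1)) = Mul(Rational(-1, 2), Rational(-1, 5)) = Rational(1, 10))
Function('v')(L) = Add(4, L)
Function('G')(d, K) = Rational(14, 5) (Function('G')(d, K) = Add(Mul(8, Rational(1, 10)), 2) = Add(Rational(4, 5), 2) = Rational(14, 5))
h = Rational(-6, 5) (h = Add(-4, Rational(14, 5)) = Rational(-6, 5) ≈ -1.2000)
Mul(Function('v')(0), h) = Mul(Add(4, 0), Rational(-6, 5)) = Mul(4, Rational(-6, 5)) = Rational(-24, 5)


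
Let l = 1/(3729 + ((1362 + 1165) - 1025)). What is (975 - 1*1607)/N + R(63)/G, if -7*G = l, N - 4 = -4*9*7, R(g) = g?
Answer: -71512922/31 ≈ -2.3069e+6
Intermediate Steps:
N = -248 (N = 4 - 4*9*7 = 4 - 36*7 = 4 - 252 = -248)
l = 1/5231 (l = 1/(3729 + (2527 - 1025)) = 1/(3729 + 1502) = 1/5231 ≈ 0.00019117)
G = -1/36617 (G = -⅐*1/5231 = -1/36617 ≈ -2.7310e-5)
(975 - 1*1607)/N + R(63)/G = (975 - 1*1607)/(-248) + 63/(-1/36617) = (975 - 1607)*(-1/248) + 63*(-36617) = -632*(-1/248) - 2306871 = 79/31 - 2306871 = -71512922/31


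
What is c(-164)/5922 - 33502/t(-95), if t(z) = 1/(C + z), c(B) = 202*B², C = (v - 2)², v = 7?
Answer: 6946676036/2961 ≈ 2.3461e+6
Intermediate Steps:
C = 25 (C = (7 - 2)² = 5² = 25)
t(z) = 1/(25 + z)
c(-164)/5922 - 33502/t(-95) = (202*(-164)²)/5922 - 33502/(1/(25 - 95)) = (202*26896)*(1/5922) - 33502/(1/(-70)) = 5432992*(1/5922) - 33502/(-1/70) = 2716496/2961 - 33502*(-70) = 2716496/2961 + 2345140 = 6946676036/2961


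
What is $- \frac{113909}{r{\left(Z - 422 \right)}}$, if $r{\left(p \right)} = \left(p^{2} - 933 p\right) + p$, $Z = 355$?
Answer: $- \frac{113909}{66933} \approx -1.7018$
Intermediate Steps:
$r{\left(p \right)} = p^{2} - 932 p$
$- \frac{113909}{r{\left(Z - 422 \right)}} = - \frac{113909}{\left(355 - 422\right) \left(-932 + \left(355 - 422\right)\right)} = - \frac{113909}{\left(-67\right) \left(-932 - 67\right)} = - \frac{113909}{\left(-67\right) \left(-999\right)} = - \frac{113909}{66933}$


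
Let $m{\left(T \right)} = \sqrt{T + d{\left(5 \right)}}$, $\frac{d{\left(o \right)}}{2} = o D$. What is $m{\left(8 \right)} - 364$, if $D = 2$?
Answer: $-364 + 2 \sqrt{7} \approx -358.71$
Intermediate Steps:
$d{\left(o \right)} = 4 o$ ($d{\left(o \right)} = 2 o 2 = 2 \cdot 2 o = 4 o$)
$m{\left(T \right)} = \sqrt{20 + T}$ ($m{\left(T \right)} = \sqrt{T + 4 \cdot 5} = \sqrt{T + 20} = \sqrt{20 + T}$)
$m{\left(8 \right)} - 364 = \sqrt{20 + 8} - 364 = \sqrt{28} - 364 = 2 \sqrt{7} - 364 = -364 + 2 \sqrt{7}$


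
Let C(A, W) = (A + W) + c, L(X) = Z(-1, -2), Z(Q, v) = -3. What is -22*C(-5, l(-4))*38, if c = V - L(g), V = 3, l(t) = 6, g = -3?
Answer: -5852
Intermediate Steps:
L(X) = -3
c = 6 (c = 3 - 1*(-3) = 3 + 3 = 6)
C(A, W) = 6 + A + W (C(A, W) = (A + W) + 6 = 6 + A + W)
-22*C(-5, l(-4))*38 = -22*(6 - 5 + 6)*38 = -22*7*38 = -154*38 = -5852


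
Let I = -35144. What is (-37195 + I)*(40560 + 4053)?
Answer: -3227259807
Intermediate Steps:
(-37195 + I)*(40560 + 4053) = (-37195 - 35144)*(40560 + 4053) = -72339*44613 = -3227259807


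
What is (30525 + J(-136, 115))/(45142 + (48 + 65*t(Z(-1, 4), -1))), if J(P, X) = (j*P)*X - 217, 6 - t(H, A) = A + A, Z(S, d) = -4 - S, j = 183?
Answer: -1415906/22855 ≈ -61.952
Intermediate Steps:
t(H, A) = 6 - 2*A (t(H, A) = 6 - (A + A) = 6 - 2*A)
J(P, X) = -217 + 183*P*X (J(P, X) = (183*P)*X - 217 = 183*P*X - 217 = -217 + 183*P*X)
(30525 + J(-136, 115))/(45142 + (48 + 65*t(Z(-1, 4), -1))) = (30525 + (-217 + 183*(-136)*115))/(45142 + (48 + 65*(6 - 2*(-1)))) = (30525 + (-217 - 2862120))/(45142 + (48 + 65*(6 + 2))) = (30525 - 2862337)/(45142 + (48 + 65*8)) = -2831812/(45142 + (48 + 520)) = -2831812/(45142 + 568) = -2831812/45710 = -2831812*1/45710 = -1415906/22855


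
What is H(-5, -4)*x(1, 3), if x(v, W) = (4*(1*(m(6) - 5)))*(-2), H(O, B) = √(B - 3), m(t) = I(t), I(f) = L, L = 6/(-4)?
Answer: 52*I*√7 ≈ 137.58*I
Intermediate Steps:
L = -3/2 (L = 6*(-¼) = -3/2 ≈ -1.5000)
I(f) = -3/2
m(t) = -3/2
H(O, B) = √(-3 + B)
x(v, W) = 52 (x(v, W) = (4*(1*(-3/2 - 5)))*(-2) = (4*(1*(-13/2)))*(-2) = (4*(-13/2))*(-2) = -26*(-2) = 52)
H(-5, -4)*x(1, 3) = √(-3 - 4)*52 = √(-7)*52 = (I*√7)*52 = 52*I*√7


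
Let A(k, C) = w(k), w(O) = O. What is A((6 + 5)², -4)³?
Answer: 1771561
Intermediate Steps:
A(k, C) = k
A((6 + 5)², -4)³ = ((6 + 5)²)³ = (11²)³ = 121³ = 1771561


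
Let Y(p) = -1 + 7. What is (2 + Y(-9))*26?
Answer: 208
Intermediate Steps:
Y(p) = 6
(2 + Y(-9))*26 = (2 + 6)*26 = 8*26 = 208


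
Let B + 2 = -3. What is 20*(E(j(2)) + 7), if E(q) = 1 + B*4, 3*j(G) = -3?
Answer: -240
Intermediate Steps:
B = -5 (B = -2 - 3 = -5)
j(G) = -1 (j(G) = (⅓)*(-3) = -1)
E(q) = -19 (E(q) = 1 - 5*4 = 1 - 20 = -19)
20*(E(j(2)) + 7) = 20*(-19 + 7) = 20*(-12) = -240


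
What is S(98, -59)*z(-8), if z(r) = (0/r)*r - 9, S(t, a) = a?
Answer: 531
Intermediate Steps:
z(r) = -9 (z(r) = 0*r - 9 = 0 - 9 = -9)
S(98, -59)*z(-8) = -59*(-9) = 531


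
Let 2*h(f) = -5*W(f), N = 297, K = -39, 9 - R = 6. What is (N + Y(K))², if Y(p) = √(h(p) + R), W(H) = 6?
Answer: 88197 + 1188*I*√3 ≈ 88197.0 + 2057.7*I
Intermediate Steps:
R = 3 (R = 9 - 1*6 = 9 - 6 = 3)
h(f) = -15 (h(f) = (-5*6)/2 = (½)*(-30) = -15)
Y(p) = 2*I*√3 (Y(p) = √(-15 + 3) = √(-12) = 2*I*√3)
(N + Y(K))² = (297 + 2*I*√3)²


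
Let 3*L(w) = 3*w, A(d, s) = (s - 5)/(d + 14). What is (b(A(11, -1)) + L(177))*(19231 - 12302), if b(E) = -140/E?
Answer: 15805049/3 ≈ 5.2684e+6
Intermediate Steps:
A(d, s) = (-5 + s)/(14 + d)
L(w) = w (L(w) = (3*w)/3 = w)
(b(A(11, -1)) + L(177))*(19231 - 12302) = (-140*(14 + 11)/(-5 - 1) + 177)*(19231 - 12302) = (-140/(-6/25) + 177)*6929 = (-140*(-25/6) + 177)*6929 = (1750/3 + 177)*6929 = (2281/3)*6929 = 15805049/3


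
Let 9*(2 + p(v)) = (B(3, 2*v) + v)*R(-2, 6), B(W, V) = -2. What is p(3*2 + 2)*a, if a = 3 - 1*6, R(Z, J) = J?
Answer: -6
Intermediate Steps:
a = -3 (a = 3 - 6 = -3)
p(v) = -10/3 + 2*v/3 (p(v) = -2 + ((-2 + v)*6)/9 = -2 + (-12 + 6*v)/9 = -2 + (-4/3 + 2*v/3) = -10/3 + 2*v/3)
p(3*2 + 2)*a = (-10/3 + 2*(3*2 + 2)/3)*(-3) = (-10/3 + 2*(6 + 2)/3)*(-3) = (-10/3 + (⅔)*8)*(-3) = (-10/3 + 16/3)*(-3) = 2*(-3) = -6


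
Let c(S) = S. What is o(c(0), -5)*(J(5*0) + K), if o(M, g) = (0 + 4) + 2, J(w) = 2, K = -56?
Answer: -324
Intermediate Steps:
o(M, g) = 6 (o(M, g) = 4 + 2 = 6)
o(c(0), -5)*(J(5*0) + K) = 6*(2 - 56) = 6*(-54) = -324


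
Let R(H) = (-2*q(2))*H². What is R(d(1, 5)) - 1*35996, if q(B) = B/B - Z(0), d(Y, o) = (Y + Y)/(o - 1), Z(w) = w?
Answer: -71993/2 ≈ -35997.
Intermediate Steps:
d(Y, o) = 2*Y/(-1 + o) (d(Y, o) = (2*Y)/(-1 + o) = 2*Y/(-1 + o))
q(B) = 1 (q(B) = B/B - 1*0 = 1 + 0 = 1)
R(H) = -2*H² (R(H) = (-2*1)*H² = -2*H²)
R(d(1, 5)) - 1*35996 = -2*4/(-1 + 5)² - 1*35996 = -2*(2*1/4)² - 35996 = -2*(2*1*(¼))² - 35996 = -2*(½)² - 35996 = -2*¼ - 35996 = -½ - 35996 = -71993/2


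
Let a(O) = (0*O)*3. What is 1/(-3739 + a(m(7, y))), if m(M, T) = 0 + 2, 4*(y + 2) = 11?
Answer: -1/3739 ≈ -0.00026745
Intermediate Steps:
y = ¾ (y = -2 + (¼)*11 = -2 + 11/4 = ¾ ≈ 0.75000)
m(M, T) = 2
a(O) = 0 (a(O) = 0*3 = 0)
1/(-3739 + a(m(7, y))) = 1/(-3739 + 0) = 1/(-3739) = -1/3739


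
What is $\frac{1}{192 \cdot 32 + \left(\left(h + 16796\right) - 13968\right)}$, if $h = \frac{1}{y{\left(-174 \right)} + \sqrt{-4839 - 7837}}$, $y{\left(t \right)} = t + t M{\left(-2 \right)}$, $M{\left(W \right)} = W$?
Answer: $\frac{385365518}{3457500988625} + \frac{2 i \sqrt{3169}}{3457500988625} \approx 0.00011146 + 3.2563 \cdot 10^{-11} i$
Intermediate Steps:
$y{\left(t \right)} = - t$ ($y{\left(t \right)} = t + t \left(-2\right) = t - 2 t = - t$)
$h = \frac{1}{174 + 2 i \sqrt{3169}}$ ($h = \frac{1}{\left(-1\right) \left(-174\right) + \sqrt{-4839 - 7837}} = \frac{1}{174 + \sqrt{-12676}} = \frac{1}{174 + 2 i \sqrt{3169}} \approx 0.004051 - 0.0026212 i$)
$\frac{1}{192 \cdot 32 + \left(\left(h + 16796\right) - 13968\right)} = \frac{1}{192 \cdot 32 - \left(- \frac{60734215}{21476} + \frac{i \sqrt{3169}}{21476}\right)} = \frac{1}{6144 - \left(- \frac{60734215}{21476} + \frac{i \sqrt{3169}}{21476}\right)} = \frac{1}{6144 + \left(\frac{60734215}{21476} - \frac{i \sqrt{3169}}{21476}\right)} = \frac{1}{\frac{192682759}{21476} - \frac{i \sqrt{3169}}{21476}}$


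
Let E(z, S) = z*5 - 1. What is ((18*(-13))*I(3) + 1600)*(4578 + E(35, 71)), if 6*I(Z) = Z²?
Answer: 5935248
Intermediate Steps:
E(z, S) = -1 + 5*z (E(z, S) = 5*z - 1 = -1 + 5*z)
I(Z) = Z²/6
((18*(-13))*I(3) + 1600)*(4578 + E(35, 71)) = ((18*(-13))*((⅙)*3²) + 1600)*(4578 + (-1 + 5*35)) = (-39*9 + 1600)*(4578 + (-1 + 175)) = (-234*3/2 + 1600)*(4578 + 174) = (-351 + 1600)*4752 = 1249*4752 = 5935248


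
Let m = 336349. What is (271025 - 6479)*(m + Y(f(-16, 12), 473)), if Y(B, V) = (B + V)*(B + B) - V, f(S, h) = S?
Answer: 84985931592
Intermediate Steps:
Y(B, V) = -V + 2*B*(B + V) (Y(B, V) = (B + V)*(2*B) - V = 2*B*(B + V) - V = -V + 2*B*(B + V))
(271025 - 6479)*(m + Y(f(-16, 12), 473)) = (271025 - 6479)*(336349 + (-1*473 + 2*(-16)² + 2*(-16)*473)) = 264546*(336349 + (-473 + 2*256 - 15136)) = 264546*(336349 + (-473 + 512 - 15136)) = 264546*(336349 - 15097) = 264546*321252 = 84985931592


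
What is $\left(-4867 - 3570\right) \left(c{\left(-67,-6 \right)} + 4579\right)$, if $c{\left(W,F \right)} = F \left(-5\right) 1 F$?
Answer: $-37114363$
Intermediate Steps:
$c{\left(W,F \right)} = - 5 F^{2}$ ($c{\left(W,F \right)} = - 5 F F = - 5 F^{2}$)
$\left(-4867 - 3570\right) \left(c{\left(-67,-6 \right)} + 4579\right) = \left(-4867 - 3570\right) \left(- 5 \left(-6\right)^{2} + 4579\right) = - 8437 \left(\left(-5\right) 36 + 4579\right) = - 8437 \left(-180 + 4579\right) = \left(-8437\right) 4399 = -37114363$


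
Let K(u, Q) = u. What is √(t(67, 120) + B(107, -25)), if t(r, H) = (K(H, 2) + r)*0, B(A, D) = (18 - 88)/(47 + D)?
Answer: I*√385/11 ≈ 1.7838*I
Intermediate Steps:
B(A, D) = -70/(47 + D)
t(r, H) = 0 (t(r, H) = (H + r)*0 = 0)
√(t(67, 120) + B(107, -25)) = √(0 - 70/(47 - 25)) = √(0 - 70/22) = √(0 - 70*1/22) = √(0 - 35/11) = √(-35/11) = I*√385/11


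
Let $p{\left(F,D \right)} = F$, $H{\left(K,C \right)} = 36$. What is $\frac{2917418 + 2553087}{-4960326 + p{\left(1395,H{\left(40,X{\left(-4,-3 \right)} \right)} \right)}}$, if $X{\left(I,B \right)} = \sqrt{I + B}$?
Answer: $- \frac{5470505}{4958931} \approx -1.1032$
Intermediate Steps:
$X{\left(I,B \right)} = \sqrt{B + I}$
$\frac{2917418 + 2553087}{-4960326 + p{\left(1395,H{\left(40,X{\left(-4,-3 \right)} \right)} \right)}} = \frac{2917418 + 2553087}{-4960326 + 1395} = \frac{5470505}{-4958931} = 5470505 \left(- \frac{1}{4958931}\right) = - \frac{5470505}{4958931}$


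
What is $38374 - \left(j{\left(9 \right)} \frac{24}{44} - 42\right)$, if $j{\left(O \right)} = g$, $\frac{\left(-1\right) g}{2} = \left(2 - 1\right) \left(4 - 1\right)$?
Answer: $\frac{422612}{11} \approx 38419.0$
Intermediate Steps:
$g = -6$ ($g = - 2 \left(2 - 1\right) \left(4 - 1\right) = - 2 \cdot 1 \cdot 3 = \left(-2\right) 3 = -6$)
$j{\left(O \right)} = -6$
$38374 - \left(j{\left(9 \right)} \frac{24}{44} - 42\right) = 38374 - \left(- 6 \cdot \frac{24}{44} - 42\right) = 38374 - \left(- 6 \cdot 24 \cdot \frac{1}{44} - 42\right) = 38374 - \left(\left(-6\right) \frac{6}{11} - 42\right) = 38374 - \left(- \frac{36}{11} - 42\right) = 38374 - - \frac{498}{11} = 38374 + \frac{498}{11} = \frac{422612}{11}$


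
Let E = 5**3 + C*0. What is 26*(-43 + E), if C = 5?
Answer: 2132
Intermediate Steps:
E = 125 (E = 5**3 + 5*0 = 125 + 0 = 125)
26*(-43 + E) = 26*(-43 + 125) = 26*82 = 2132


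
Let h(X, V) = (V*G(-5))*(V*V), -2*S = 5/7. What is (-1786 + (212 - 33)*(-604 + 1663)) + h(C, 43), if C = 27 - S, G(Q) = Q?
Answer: -209760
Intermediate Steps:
S = -5/14 (S = -5/(2*7) = -½*5/7 = -5/14 ≈ -0.35714)
C = 383/14 (C = 27 - 1*(-5/14) = 27 + 5/14 = 383/14 ≈ 27.357)
h(X, V) = -5*V³ (h(X, V) = (V*(-5))*(V*V) = (-5*V)*V² = -5*V³)
(-1786 + (212 - 33)*(-604 + 1663)) + h(C, 43) = (-1786 + (212 - 33)*(-604 + 1663)) - 5*43³ = (-1786 + 179*1059) - 5*79507 = (-1786 + 189561) - 397535 = 187775 - 397535 = -209760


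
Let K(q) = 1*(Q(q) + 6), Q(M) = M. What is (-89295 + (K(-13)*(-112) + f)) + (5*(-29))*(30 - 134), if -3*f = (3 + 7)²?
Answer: -220393/3 ≈ -73464.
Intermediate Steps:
f = -100/3 (f = -(3 + 7)²/3 = -⅓*10² = -⅓*100 = -100/3 ≈ -33.333)
K(q) = 6 + q (K(q) = 1*(q + 6) = 1*(6 + q) = 6 + q)
(-89295 + (K(-13)*(-112) + f)) + (5*(-29))*(30 - 134) = (-89295 + ((6 - 13)*(-112) - 100/3)) + (5*(-29))*(30 - 134) = (-89295 + (-7*(-112) - 100/3)) - 145*(-104) = (-89295 + (784 - 100/3)) + 15080 = (-89295 + 2252/3) + 15080 = -265633/3 + 15080 = -220393/3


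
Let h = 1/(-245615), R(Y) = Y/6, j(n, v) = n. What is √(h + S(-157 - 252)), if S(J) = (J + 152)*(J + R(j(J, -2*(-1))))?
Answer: √266327182115563710/1473690 ≈ 350.19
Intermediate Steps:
R(Y) = Y/6 (R(Y) = Y*(⅙) = Y/6)
h = -1/245615 ≈ -4.0714e-6
S(J) = 7*J*(152 + J)/6 (S(J) = (J + 152)*(J + J/6) = (152 + J)*(7*J/6) = 7*J*(152 + J)/6)
√(h + S(-157 - 252)) = √(-1/245615 + 7*(-157 - 252)*(152 + (-157 - 252))/6) = √(-1/245615 + (7/6)*(-409)*(152 - 409)) = √(-1/245615 + (7/6)*(-409)*(-257)) = √(-1/245615 + 735791/6) = √(180721306459/1473690) = √266327182115563710/1473690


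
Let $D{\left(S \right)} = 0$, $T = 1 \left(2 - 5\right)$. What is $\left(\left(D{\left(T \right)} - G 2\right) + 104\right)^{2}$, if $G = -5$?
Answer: $12996$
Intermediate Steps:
$T = -3$ ($T = 1 \left(-3\right) = -3$)
$\left(\left(D{\left(T \right)} - G 2\right) + 104\right)^{2} = \left(\left(0 - \left(-5\right) 2\right) + 104\right)^{2} = \left(\left(0 - -10\right) + 104\right)^{2} = \left(\left(0 + 10\right) + 104\right)^{2} = \left(10 + 104\right)^{2} = 114^{2} = 12996$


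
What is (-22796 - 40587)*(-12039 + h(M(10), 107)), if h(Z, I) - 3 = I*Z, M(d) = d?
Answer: 695057978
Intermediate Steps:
h(Z, I) = 3 + I*Z
(-22796 - 40587)*(-12039 + h(M(10), 107)) = (-22796 - 40587)*(-12039 + (3 + 107*10)) = -63383*(-12039 + (3 + 1070)) = -63383*(-12039 + 1073) = -63383*(-10966) = 695057978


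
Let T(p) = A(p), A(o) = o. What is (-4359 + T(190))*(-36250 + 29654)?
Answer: 27498724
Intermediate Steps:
T(p) = p
(-4359 + T(190))*(-36250 + 29654) = (-4359 + 190)*(-36250 + 29654) = -4169*(-6596) = 27498724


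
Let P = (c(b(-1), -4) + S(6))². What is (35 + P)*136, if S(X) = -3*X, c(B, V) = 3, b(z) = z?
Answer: 35360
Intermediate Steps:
P = 225 (P = (3 - 3*6)² = (3 - 18)² = (-15)² = 225)
(35 + P)*136 = (35 + 225)*136 = 260*136 = 35360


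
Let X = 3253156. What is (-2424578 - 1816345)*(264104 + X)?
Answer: -14916428830980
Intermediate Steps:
(-2424578 - 1816345)*(264104 + X) = (-2424578 - 1816345)*(264104 + 3253156) = -4240923*3517260 = -14916428830980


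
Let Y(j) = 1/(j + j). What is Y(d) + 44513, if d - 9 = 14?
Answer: 2047599/46 ≈ 44513.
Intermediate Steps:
d = 23 (d = 9 + 14 = 23)
Y(j) = 1/(2*j)
Y(d) + 44513 = (½)/23 + 44513 = (½)*(1/23) + 44513 = 1/46 + 44513 = 2047599/46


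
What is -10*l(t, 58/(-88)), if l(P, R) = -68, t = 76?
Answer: 680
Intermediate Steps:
-10*l(t, 58/(-88)) = -10*(-68) = 680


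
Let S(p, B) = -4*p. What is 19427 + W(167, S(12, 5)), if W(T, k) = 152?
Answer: 19579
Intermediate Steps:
19427 + W(167, S(12, 5)) = 19427 + 152 = 19579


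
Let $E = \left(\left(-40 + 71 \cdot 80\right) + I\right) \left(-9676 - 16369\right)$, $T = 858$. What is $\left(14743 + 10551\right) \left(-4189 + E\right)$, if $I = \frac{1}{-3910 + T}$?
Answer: $- \frac{5670062852335801}{1526} \approx -3.7156 \cdot 10^{12}$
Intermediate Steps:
$I = - \frac{1}{3052}$ ($I = \frac{1}{-3910 + 858} = \frac{1}{-3052} = - \frac{1}{3052} \approx -0.00032765$)
$E = - \frac{448319851555}{3052}$ ($E = \left(\left(-40 + 71 \cdot 80\right) - \frac{1}{3052}\right) \left(-9676 - 16369\right) = \left(\left(-40 + 5680\right) - \frac{1}{3052}\right) \left(-26045\right) = \left(5640 - \frac{1}{3052}\right) \left(-26045\right) = \frac{17213279}{3052} \left(-26045\right) = - \frac{448319851555}{3052} \approx -1.4689 \cdot 10^{8}$)
$\left(14743 + 10551\right) \left(-4189 + E\right) = \left(14743 + 10551\right) \left(-4189 - \frac{448319851555}{3052}\right) = 25294 \left(- \frac{448332636383}{3052}\right) = - \frac{5670062852335801}{1526}$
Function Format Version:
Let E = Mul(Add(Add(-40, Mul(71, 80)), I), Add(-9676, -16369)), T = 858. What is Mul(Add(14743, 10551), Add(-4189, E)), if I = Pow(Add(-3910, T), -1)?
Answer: Rational(-5670062852335801, 1526) ≈ -3.7156e+12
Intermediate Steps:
I = Rational(-1, 3052) (I = Pow(Add(-3910, 858), -1) = Pow(-3052, -1) = Rational(-1, 3052) ≈ -0.00032765)
E = Rational(-448319851555, 3052) (E = Mul(Add(Add(-40, Mul(71, 80)), Rational(-1, 3052)), Add(-9676, -16369)) = Mul(Add(Add(-40, 5680), Rational(-1, 3052)), -26045) = Mul(Add(5640, Rational(-1, 3052)), -26045) = Mul(Rational(17213279, 3052), -26045) = Rational(-448319851555, 3052) ≈ -1.4689e+8)
Mul(Add(14743, 10551), Add(-4189, E)) = Mul(Add(14743, 10551), Add(-4189, Rational(-448319851555, 3052))) = Mul(25294, Rational(-448332636383, 3052)) = Rational(-5670062852335801, 1526)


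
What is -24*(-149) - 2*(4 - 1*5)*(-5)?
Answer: 3566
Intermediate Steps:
-24*(-149) - 2*(4 - 1*5)*(-5) = 3576 - 2*(4 - 5)*(-5) = 3576 - 2*(-1)*(-5) = 3576 + 2*(-5) = 3576 - 10 = 3566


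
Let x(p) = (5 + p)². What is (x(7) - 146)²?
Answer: 4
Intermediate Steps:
(x(7) - 146)² = ((5 + 7)² - 146)² = (12² - 146)² = (144 - 146)² = (-2)² = 4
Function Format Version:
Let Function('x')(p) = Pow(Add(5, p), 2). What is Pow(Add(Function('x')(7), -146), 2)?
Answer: 4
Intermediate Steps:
Pow(Add(Function('x')(7), -146), 2) = Pow(Add(Pow(Add(5, 7), 2), -146), 2) = Pow(Add(Pow(12, 2), -146), 2) = Pow(Add(144, -146), 2) = Pow(-2, 2) = 4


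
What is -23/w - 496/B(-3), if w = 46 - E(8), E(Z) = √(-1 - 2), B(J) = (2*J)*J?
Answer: -535034/19071 - 23*I*√3/2119 ≈ -28.055 - 0.0188*I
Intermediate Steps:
B(J) = 2*J²
E(Z) = I*√3 (E(Z) = √(-3) = I*√3)
w = 46 - I*√3 ≈ 46.0 - 1.732*I
-23/w - 496/B(-3) = -23/(46 - I*√3) - 496/(2*(-3)²) = -23/(46 - I*√3) - 496/(2*9) = -23/(46 - I*√3) - 496/18 = -23/(46 - I*√3) - 496*1/18 = -23/(46 - I*√3) - 248/9 = -248/9 - 23/(46 - I*√3)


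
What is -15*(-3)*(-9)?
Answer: -405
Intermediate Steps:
-15*(-3)*(-9) = 45*(-9) = -405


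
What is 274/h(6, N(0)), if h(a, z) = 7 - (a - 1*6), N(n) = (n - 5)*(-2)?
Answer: 274/7 ≈ 39.143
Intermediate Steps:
N(n) = 10 - 2*n (N(n) = (-5 + n)*(-2) = 10 - 2*n)
h(a, z) = 13 - a (h(a, z) = 7 - (a - 6) = 7 - (-6 + a) = 7 + (6 - a) = 13 - a)
274/h(6, N(0)) = 274/(13 - 1*6) = 274/(13 - 6) = 274/7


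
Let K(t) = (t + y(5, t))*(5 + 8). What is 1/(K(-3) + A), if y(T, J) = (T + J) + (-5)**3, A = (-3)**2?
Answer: -1/1629 ≈ -0.00061387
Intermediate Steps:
A = 9
y(T, J) = -125 + J + T (y(T, J) = (J + T) - 125 = -125 + J + T)
K(t) = -1560 + 26*t (K(t) = (t + (-125 + t + 5))*(5 + 8) = (t + (-120 + t))*13 = (-120 + 2*t)*13 = -1560 + 26*t)
1/(K(-3) + A) = 1/((-1560 + 26*(-3)) + 9) = 1/((-1560 - 78) + 9) = 1/(-1638 + 9) = 1/(-1629) = -1/1629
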